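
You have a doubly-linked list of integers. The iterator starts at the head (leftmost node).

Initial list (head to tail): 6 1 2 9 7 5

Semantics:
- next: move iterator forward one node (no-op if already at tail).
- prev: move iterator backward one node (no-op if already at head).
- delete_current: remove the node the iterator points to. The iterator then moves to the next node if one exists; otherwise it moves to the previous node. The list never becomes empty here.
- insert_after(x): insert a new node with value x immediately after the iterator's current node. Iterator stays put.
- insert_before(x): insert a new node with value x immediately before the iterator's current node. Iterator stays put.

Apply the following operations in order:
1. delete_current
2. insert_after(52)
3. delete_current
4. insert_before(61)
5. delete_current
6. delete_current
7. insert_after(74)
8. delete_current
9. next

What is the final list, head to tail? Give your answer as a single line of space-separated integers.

After 1 (delete_current): list=[1, 2, 9, 7, 5] cursor@1
After 2 (insert_after(52)): list=[1, 52, 2, 9, 7, 5] cursor@1
After 3 (delete_current): list=[52, 2, 9, 7, 5] cursor@52
After 4 (insert_before(61)): list=[61, 52, 2, 9, 7, 5] cursor@52
After 5 (delete_current): list=[61, 2, 9, 7, 5] cursor@2
After 6 (delete_current): list=[61, 9, 7, 5] cursor@9
After 7 (insert_after(74)): list=[61, 9, 74, 7, 5] cursor@9
After 8 (delete_current): list=[61, 74, 7, 5] cursor@74
After 9 (next): list=[61, 74, 7, 5] cursor@7

Answer: 61 74 7 5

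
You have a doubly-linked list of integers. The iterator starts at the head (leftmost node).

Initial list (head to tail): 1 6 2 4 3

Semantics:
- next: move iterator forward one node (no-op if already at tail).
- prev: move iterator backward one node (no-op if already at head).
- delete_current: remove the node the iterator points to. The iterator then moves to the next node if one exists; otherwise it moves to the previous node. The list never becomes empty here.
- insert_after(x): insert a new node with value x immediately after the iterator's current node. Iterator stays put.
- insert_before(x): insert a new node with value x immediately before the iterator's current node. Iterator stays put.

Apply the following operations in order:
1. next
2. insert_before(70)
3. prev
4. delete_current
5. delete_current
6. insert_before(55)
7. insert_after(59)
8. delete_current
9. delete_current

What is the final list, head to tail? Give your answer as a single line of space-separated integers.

Answer: 1 55 4 3

Derivation:
After 1 (next): list=[1, 6, 2, 4, 3] cursor@6
After 2 (insert_before(70)): list=[1, 70, 6, 2, 4, 3] cursor@6
After 3 (prev): list=[1, 70, 6, 2, 4, 3] cursor@70
After 4 (delete_current): list=[1, 6, 2, 4, 3] cursor@6
After 5 (delete_current): list=[1, 2, 4, 3] cursor@2
After 6 (insert_before(55)): list=[1, 55, 2, 4, 3] cursor@2
After 7 (insert_after(59)): list=[1, 55, 2, 59, 4, 3] cursor@2
After 8 (delete_current): list=[1, 55, 59, 4, 3] cursor@59
After 9 (delete_current): list=[1, 55, 4, 3] cursor@4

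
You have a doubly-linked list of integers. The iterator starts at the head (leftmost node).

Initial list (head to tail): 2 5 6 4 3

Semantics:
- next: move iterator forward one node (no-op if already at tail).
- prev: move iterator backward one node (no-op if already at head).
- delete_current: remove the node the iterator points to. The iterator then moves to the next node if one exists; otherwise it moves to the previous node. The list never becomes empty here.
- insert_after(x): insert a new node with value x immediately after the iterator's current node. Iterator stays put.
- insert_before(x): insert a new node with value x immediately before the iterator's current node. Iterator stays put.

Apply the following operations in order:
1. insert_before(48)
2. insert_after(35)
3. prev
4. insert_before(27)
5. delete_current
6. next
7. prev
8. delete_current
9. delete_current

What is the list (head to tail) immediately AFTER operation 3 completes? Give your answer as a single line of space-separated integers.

After 1 (insert_before(48)): list=[48, 2, 5, 6, 4, 3] cursor@2
After 2 (insert_after(35)): list=[48, 2, 35, 5, 6, 4, 3] cursor@2
After 3 (prev): list=[48, 2, 35, 5, 6, 4, 3] cursor@48

Answer: 48 2 35 5 6 4 3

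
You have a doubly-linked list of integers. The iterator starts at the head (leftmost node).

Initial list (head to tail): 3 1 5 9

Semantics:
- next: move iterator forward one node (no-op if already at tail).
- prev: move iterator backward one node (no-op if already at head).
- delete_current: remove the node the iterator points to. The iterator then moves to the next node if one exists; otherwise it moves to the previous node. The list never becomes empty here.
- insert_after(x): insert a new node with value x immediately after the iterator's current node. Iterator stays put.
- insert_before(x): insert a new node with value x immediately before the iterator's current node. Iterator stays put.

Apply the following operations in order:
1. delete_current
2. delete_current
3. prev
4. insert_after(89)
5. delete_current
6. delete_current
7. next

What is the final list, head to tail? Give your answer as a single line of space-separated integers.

Answer: 9

Derivation:
After 1 (delete_current): list=[1, 5, 9] cursor@1
After 2 (delete_current): list=[5, 9] cursor@5
After 3 (prev): list=[5, 9] cursor@5
After 4 (insert_after(89)): list=[5, 89, 9] cursor@5
After 5 (delete_current): list=[89, 9] cursor@89
After 6 (delete_current): list=[9] cursor@9
After 7 (next): list=[9] cursor@9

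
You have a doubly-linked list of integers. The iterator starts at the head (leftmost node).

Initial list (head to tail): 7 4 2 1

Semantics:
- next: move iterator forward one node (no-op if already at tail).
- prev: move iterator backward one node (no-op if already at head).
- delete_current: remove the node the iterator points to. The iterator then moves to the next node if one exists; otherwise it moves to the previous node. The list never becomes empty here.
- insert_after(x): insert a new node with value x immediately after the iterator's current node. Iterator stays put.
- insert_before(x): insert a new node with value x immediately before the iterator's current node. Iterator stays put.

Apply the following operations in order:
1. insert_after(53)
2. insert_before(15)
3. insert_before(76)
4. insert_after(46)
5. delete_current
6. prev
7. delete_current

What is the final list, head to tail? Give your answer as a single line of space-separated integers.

Answer: 15 46 53 4 2 1

Derivation:
After 1 (insert_after(53)): list=[7, 53, 4, 2, 1] cursor@7
After 2 (insert_before(15)): list=[15, 7, 53, 4, 2, 1] cursor@7
After 3 (insert_before(76)): list=[15, 76, 7, 53, 4, 2, 1] cursor@7
After 4 (insert_after(46)): list=[15, 76, 7, 46, 53, 4, 2, 1] cursor@7
After 5 (delete_current): list=[15, 76, 46, 53, 4, 2, 1] cursor@46
After 6 (prev): list=[15, 76, 46, 53, 4, 2, 1] cursor@76
After 7 (delete_current): list=[15, 46, 53, 4, 2, 1] cursor@46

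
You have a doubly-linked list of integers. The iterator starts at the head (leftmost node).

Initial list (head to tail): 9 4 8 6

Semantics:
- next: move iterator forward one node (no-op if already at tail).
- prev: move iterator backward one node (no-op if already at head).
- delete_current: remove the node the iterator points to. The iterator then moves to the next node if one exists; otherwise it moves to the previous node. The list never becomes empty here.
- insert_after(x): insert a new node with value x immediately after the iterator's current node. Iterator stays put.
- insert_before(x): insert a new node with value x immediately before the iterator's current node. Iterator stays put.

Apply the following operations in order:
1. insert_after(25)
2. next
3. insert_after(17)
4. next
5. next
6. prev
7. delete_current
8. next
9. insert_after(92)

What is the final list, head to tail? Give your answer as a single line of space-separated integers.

Answer: 9 25 4 8 92 6

Derivation:
After 1 (insert_after(25)): list=[9, 25, 4, 8, 6] cursor@9
After 2 (next): list=[9, 25, 4, 8, 6] cursor@25
After 3 (insert_after(17)): list=[9, 25, 17, 4, 8, 6] cursor@25
After 4 (next): list=[9, 25, 17, 4, 8, 6] cursor@17
After 5 (next): list=[9, 25, 17, 4, 8, 6] cursor@4
After 6 (prev): list=[9, 25, 17, 4, 8, 6] cursor@17
After 7 (delete_current): list=[9, 25, 4, 8, 6] cursor@4
After 8 (next): list=[9, 25, 4, 8, 6] cursor@8
After 9 (insert_after(92)): list=[9, 25, 4, 8, 92, 6] cursor@8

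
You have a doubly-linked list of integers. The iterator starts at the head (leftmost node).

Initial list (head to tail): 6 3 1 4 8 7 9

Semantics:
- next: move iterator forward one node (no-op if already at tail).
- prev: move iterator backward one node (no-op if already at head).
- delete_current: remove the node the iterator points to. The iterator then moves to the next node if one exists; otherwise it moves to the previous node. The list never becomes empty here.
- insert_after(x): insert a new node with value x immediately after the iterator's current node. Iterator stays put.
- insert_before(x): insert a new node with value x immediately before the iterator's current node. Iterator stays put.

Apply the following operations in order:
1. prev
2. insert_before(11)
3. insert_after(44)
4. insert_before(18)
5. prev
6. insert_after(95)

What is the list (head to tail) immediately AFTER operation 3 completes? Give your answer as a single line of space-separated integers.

After 1 (prev): list=[6, 3, 1, 4, 8, 7, 9] cursor@6
After 2 (insert_before(11)): list=[11, 6, 3, 1, 4, 8, 7, 9] cursor@6
After 3 (insert_after(44)): list=[11, 6, 44, 3, 1, 4, 8, 7, 9] cursor@6

Answer: 11 6 44 3 1 4 8 7 9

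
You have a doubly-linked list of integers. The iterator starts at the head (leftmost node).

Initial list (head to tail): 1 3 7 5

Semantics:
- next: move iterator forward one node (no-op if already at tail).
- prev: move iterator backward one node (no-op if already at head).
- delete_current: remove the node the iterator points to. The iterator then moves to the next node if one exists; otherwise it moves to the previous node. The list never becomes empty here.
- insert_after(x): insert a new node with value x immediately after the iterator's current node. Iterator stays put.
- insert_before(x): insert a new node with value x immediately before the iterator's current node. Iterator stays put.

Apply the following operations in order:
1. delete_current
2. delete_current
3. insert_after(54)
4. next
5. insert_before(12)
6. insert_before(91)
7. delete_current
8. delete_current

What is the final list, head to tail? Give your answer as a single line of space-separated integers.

After 1 (delete_current): list=[3, 7, 5] cursor@3
After 2 (delete_current): list=[7, 5] cursor@7
After 3 (insert_after(54)): list=[7, 54, 5] cursor@7
After 4 (next): list=[7, 54, 5] cursor@54
After 5 (insert_before(12)): list=[7, 12, 54, 5] cursor@54
After 6 (insert_before(91)): list=[7, 12, 91, 54, 5] cursor@54
After 7 (delete_current): list=[7, 12, 91, 5] cursor@5
After 8 (delete_current): list=[7, 12, 91] cursor@91

Answer: 7 12 91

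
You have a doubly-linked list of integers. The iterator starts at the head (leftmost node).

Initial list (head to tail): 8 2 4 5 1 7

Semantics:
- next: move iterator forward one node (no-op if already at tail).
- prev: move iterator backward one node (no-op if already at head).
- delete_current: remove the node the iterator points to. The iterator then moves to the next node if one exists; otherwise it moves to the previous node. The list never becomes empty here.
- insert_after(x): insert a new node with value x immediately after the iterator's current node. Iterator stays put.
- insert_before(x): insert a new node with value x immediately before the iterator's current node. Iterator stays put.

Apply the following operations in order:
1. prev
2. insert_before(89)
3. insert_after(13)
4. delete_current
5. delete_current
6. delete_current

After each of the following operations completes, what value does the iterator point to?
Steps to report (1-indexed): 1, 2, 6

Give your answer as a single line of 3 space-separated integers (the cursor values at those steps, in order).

Answer: 8 8 4

Derivation:
After 1 (prev): list=[8, 2, 4, 5, 1, 7] cursor@8
After 2 (insert_before(89)): list=[89, 8, 2, 4, 5, 1, 7] cursor@8
After 3 (insert_after(13)): list=[89, 8, 13, 2, 4, 5, 1, 7] cursor@8
After 4 (delete_current): list=[89, 13, 2, 4, 5, 1, 7] cursor@13
After 5 (delete_current): list=[89, 2, 4, 5, 1, 7] cursor@2
After 6 (delete_current): list=[89, 4, 5, 1, 7] cursor@4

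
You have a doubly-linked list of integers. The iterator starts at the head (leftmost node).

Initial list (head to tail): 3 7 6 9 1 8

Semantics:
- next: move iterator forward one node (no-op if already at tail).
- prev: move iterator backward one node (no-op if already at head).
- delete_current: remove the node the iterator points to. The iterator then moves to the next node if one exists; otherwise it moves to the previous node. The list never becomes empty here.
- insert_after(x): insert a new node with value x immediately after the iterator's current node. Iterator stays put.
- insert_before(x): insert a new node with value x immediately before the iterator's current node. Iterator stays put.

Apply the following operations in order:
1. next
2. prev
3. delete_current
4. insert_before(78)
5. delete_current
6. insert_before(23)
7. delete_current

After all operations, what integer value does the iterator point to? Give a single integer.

Answer: 9

Derivation:
After 1 (next): list=[3, 7, 6, 9, 1, 8] cursor@7
After 2 (prev): list=[3, 7, 6, 9, 1, 8] cursor@3
After 3 (delete_current): list=[7, 6, 9, 1, 8] cursor@7
After 4 (insert_before(78)): list=[78, 7, 6, 9, 1, 8] cursor@7
After 5 (delete_current): list=[78, 6, 9, 1, 8] cursor@6
After 6 (insert_before(23)): list=[78, 23, 6, 9, 1, 8] cursor@6
After 7 (delete_current): list=[78, 23, 9, 1, 8] cursor@9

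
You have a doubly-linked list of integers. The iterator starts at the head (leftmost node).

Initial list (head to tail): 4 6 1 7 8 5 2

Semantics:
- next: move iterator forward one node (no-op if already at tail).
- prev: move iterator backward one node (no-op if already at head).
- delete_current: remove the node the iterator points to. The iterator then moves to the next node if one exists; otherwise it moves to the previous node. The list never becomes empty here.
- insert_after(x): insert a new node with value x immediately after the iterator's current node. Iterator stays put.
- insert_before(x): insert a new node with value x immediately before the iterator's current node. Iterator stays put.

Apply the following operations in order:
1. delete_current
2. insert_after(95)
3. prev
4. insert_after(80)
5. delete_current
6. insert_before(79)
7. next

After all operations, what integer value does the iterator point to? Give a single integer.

Answer: 95

Derivation:
After 1 (delete_current): list=[6, 1, 7, 8, 5, 2] cursor@6
After 2 (insert_after(95)): list=[6, 95, 1, 7, 8, 5, 2] cursor@6
After 3 (prev): list=[6, 95, 1, 7, 8, 5, 2] cursor@6
After 4 (insert_after(80)): list=[6, 80, 95, 1, 7, 8, 5, 2] cursor@6
After 5 (delete_current): list=[80, 95, 1, 7, 8, 5, 2] cursor@80
After 6 (insert_before(79)): list=[79, 80, 95, 1, 7, 8, 5, 2] cursor@80
After 7 (next): list=[79, 80, 95, 1, 7, 8, 5, 2] cursor@95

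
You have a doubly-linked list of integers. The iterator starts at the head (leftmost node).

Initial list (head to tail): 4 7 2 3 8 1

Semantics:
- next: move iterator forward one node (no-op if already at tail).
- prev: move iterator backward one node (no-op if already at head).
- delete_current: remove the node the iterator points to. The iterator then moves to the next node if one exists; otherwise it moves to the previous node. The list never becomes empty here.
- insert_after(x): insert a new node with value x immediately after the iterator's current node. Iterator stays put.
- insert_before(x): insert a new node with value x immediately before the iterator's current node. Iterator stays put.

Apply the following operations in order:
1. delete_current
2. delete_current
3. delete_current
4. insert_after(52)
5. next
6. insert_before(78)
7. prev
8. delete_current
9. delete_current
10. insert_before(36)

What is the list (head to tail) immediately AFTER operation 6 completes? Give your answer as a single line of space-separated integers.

Answer: 3 78 52 8 1

Derivation:
After 1 (delete_current): list=[7, 2, 3, 8, 1] cursor@7
After 2 (delete_current): list=[2, 3, 8, 1] cursor@2
After 3 (delete_current): list=[3, 8, 1] cursor@3
After 4 (insert_after(52)): list=[3, 52, 8, 1] cursor@3
After 5 (next): list=[3, 52, 8, 1] cursor@52
After 6 (insert_before(78)): list=[3, 78, 52, 8, 1] cursor@52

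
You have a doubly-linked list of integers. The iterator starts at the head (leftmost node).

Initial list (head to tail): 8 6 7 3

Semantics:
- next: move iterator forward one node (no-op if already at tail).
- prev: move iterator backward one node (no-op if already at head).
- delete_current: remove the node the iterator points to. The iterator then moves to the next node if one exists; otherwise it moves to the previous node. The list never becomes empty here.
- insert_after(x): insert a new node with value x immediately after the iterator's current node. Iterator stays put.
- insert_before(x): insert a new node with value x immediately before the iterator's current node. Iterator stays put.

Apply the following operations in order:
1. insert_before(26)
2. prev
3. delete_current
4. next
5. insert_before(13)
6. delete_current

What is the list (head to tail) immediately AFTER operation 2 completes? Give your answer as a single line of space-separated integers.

Answer: 26 8 6 7 3

Derivation:
After 1 (insert_before(26)): list=[26, 8, 6, 7, 3] cursor@8
After 2 (prev): list=[26, 8, 6, 7, 3] cursor@26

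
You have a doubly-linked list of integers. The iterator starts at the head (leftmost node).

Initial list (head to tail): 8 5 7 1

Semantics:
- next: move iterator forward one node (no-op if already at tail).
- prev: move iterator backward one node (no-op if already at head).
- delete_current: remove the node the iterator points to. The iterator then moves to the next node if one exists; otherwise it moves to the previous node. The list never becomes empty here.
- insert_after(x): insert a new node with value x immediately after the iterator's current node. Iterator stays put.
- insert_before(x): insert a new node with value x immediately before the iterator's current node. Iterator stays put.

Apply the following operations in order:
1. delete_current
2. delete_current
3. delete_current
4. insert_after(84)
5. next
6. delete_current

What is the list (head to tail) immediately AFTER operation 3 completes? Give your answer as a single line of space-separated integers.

Answer: 1

Derivation:
After 1 (delete_current): list=[5, 7, 1] cursor@5
After 2 (delete_current): list=[7, 1] cursor@7
After 3 (delete_current): list=[1] cursor@1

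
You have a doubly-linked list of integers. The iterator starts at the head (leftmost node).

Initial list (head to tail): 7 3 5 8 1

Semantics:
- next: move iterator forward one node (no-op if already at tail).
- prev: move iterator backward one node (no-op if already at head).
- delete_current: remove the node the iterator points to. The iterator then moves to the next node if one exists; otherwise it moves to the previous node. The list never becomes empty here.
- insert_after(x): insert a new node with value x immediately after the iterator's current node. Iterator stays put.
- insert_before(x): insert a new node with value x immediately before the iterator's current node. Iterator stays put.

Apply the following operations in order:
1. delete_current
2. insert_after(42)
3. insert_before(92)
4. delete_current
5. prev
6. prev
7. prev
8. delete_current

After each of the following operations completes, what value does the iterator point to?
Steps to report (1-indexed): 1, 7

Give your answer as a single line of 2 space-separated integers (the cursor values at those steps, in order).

Answer: 3 92

Derivation:
After 1 (delete_current): list=[3, 5, 8, 1] cursor@3
After 2 (insert_after(42)): list=[3, 42, 5, 8, 1] cursor@3
After 3 (insert_before(92)): list=[92, 3, 42, 5, 8, 1] cursor@3
After 4 (delete_current): list=[92, 42, 5, 8, 1] cursor@42
After 5 (prev): list=[92, 42, 5, 8, 1] cursor@92
After 6 (prev): list=[92, 42, 5, 8, 1] cursor@92
After 7 (prev): list=[92, 42, 5, 8, 1] cursor@92
After 8 (delete_current): list=[42, 5, 8, 1] cursor@42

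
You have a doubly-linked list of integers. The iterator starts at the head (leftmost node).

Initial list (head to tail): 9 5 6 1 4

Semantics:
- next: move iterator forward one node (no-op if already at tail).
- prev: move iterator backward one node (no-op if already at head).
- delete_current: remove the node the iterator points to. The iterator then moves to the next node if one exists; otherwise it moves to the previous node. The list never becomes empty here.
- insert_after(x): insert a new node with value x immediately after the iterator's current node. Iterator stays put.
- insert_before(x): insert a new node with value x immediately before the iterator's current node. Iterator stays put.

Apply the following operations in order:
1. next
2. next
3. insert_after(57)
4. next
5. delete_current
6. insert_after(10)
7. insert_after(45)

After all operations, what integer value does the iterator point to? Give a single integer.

Answer: 1

Derivation:
After 1 (next): list=[9, 5, 6, 1, 4] cursor@5
After 2 (next): list=[9, 5, 6, 1, 4] cursor@6
After 3 (insert_after(57)): list=[9, 5, 6, 57, 1, 4] cursor@6
After 4 (next): list=[9, 5, 6, 57, 1, 4] cursor@57
After 5 (delete_current): list=[9, 5, 6, 1, 4] cursor@1
After 6 (insert_after(10)): list=[9, 5, 6, 1, 10, 4] cursor@1
After 7 (insert_after(45)): list=[9, 5, 6, 1, 45, 10, 4] cursor@1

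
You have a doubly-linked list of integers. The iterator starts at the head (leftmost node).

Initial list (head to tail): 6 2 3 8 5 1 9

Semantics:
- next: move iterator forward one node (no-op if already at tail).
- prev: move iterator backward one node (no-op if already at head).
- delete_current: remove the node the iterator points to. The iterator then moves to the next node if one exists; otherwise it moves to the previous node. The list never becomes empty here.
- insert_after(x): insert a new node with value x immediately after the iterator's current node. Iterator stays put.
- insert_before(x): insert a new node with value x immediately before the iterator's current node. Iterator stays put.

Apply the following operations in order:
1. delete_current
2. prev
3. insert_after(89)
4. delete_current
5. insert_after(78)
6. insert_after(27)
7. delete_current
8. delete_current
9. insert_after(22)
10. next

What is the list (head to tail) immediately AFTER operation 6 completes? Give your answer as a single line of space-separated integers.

After 1 (delete_current): list=[2, 3, 8, 5, 1, 9] cursor@2
After 2 (prev): list=[2, 3, 8, 5, 1, 9] cursor@2
After 3 (insert_after(89)): list=[2, 89, 3, 8, 5, 1, 9] cursor@2
After 4 (delete_current): list=[89, 3, 8, 5, 1, 9] cursor@89
After 5 (insert_after(78)): list=[89, 78, 3, 8, 5, 1, 9] cursor@89
After 6 (insert_after(27)): list=[89, 27, 78, 3, 8, 5, 1, 9] cursor@89

Answer: 89 27 78 3 8 5 1 9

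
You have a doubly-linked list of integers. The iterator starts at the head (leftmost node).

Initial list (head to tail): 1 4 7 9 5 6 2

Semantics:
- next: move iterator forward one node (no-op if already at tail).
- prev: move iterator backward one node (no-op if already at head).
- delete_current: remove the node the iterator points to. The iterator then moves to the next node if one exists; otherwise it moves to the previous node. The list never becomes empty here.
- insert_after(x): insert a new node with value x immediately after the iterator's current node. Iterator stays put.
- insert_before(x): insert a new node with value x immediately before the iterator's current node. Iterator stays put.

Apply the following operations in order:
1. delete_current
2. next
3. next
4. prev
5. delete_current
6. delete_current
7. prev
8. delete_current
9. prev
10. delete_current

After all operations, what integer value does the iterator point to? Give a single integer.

Answer: 6

Derivation:
After 1 (delete_current): list=[4, 7, 9, 5, 6, 2] cursor@4
After 2 (next): list=[4, 7, 9, 5, 6, 2] cursor@7
After 3 (next): list=[4, 7, 9, 5, 6, 2] cursor@9
After 4 (prev): list=[4, 7, 9, 5, 6, 2] cursor@7
After 5 (delete_current): list=[4, 9, 5, 6, 2] cursor@9
After 6 (delete_current): list=[4, 5, 6, 2] cursor@5
After 7 (prev): list=[4, 5, 6, 2] cursor@4
After 8 (delete_current): list=[5, 6, 2] cursor@5
After 9 (prev): list=[5, 6, 2] cursor@5
After 10 (delete_current): list=[6, 2] cursor@6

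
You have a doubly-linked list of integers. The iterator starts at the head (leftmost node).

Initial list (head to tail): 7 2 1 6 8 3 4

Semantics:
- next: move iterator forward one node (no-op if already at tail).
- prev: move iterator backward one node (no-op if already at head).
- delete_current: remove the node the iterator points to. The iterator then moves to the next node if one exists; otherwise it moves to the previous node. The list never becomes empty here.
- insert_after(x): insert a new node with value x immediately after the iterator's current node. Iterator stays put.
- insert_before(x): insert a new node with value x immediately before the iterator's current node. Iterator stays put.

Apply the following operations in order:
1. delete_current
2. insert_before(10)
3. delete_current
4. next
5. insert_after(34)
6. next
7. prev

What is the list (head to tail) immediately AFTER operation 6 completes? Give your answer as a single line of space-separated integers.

Answer: 10 1 6 34 8 3 4

Derivation:
After 1 (delete_current): list=[2, 1, 6, 8, 3, 4] cursor@2
After 2 (insert_before(10)): list=[10, 2, 1, 6, 8, 3, 4] cursor@2
After 3 (delete_current): list=[10, 1, 6, 8, 3, 4] cursor@1
After 4 (next): list=[10, 1, 6, 8, 3, 4] cursor@6
After 5 (insert_after(34)): list=[10, 1, 6, 34, 8, 3, 4] cursor@6
After 6 (next): list=[10, 1, 6, 34, 8, 3, 4] cursor@34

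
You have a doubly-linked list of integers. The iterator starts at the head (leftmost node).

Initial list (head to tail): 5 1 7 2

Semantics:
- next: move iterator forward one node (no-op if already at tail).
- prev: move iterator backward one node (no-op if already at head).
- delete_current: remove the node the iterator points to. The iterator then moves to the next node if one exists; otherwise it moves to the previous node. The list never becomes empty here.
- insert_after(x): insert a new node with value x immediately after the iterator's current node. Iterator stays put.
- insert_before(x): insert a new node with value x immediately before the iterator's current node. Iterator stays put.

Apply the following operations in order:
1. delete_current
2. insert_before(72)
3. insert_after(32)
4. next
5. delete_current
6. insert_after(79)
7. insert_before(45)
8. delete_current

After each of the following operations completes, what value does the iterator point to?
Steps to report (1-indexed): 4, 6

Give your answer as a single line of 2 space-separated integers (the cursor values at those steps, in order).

Answer: 32 7

Derivation:
After 1 (delete_current): list=[1, 7, 2] cursor@1
After 2 (insert_before(72)): list=[72, 1, 7, 2] cursor@1
After 3 (insert_after(32)): list=[72, 1, 32, 7, 2] cursor@1
After 4 (next): list=[72, 1, 32, 7, 2] cursor@32
After 5 (delete_current): list=[72, 1, 7, 2] cursor@7
After 6 (insert_after(79)): list=[72, 1, 7, 79, 2] cursor@7
After 7 (insert_before(45)): list=[72, 1, 45, 7, 79, 2] cursor@7
After 8 (delete_current): list=[72, 1, 45, 79, 2] cursor@79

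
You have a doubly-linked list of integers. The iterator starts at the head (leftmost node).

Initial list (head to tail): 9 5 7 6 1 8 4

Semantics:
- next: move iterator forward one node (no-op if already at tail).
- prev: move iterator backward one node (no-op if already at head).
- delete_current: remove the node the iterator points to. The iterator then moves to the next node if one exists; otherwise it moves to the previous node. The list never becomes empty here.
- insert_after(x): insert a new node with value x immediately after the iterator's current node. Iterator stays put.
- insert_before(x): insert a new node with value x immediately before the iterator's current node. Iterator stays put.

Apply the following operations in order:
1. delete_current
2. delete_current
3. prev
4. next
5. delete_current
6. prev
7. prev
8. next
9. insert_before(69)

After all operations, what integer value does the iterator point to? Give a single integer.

Answer: 1

Derivation:
After 1 (delete_current): list=[5, 7, 6, 1, 8, 4] cursor@5
After 2 (delete_current): list=[7, 6, 1, 8, 4] cursor@7
After 3 (prev): list=[7, 6, 1, 8, 4] cursor@7
After 4 (next): list=[7, 6, 1, 8, 4] cursor@6
After 5 (delete_current): list=[7, 1, 8, 4] cursor@1
After 6 (prev): list=[7, 1, 8, 4] cursor@7
After 7 (prev): list=[7, 1, 8, 4] cursor@7
After 8 (next): list=[7, 1, 8, 4] cursor@1
After 9 (insert_before(69)): list=[7, 69, 1, 8, 4] cursor@1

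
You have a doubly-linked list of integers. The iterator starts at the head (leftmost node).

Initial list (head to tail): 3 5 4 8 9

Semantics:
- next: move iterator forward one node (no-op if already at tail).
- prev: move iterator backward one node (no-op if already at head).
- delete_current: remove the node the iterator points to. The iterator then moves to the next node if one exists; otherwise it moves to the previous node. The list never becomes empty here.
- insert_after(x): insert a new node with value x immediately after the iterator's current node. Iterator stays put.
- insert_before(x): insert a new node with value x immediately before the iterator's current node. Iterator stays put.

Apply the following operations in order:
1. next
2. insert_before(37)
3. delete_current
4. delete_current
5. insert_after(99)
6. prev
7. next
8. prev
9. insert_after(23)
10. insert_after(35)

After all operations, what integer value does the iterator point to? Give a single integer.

After 1 (next): list=[3, 5, 4, 8, 9] cursor@5
After 2 (insert_before(37)): list=[3, 37, 5, 4, 8, 9] cursor@5
After 3 (delete_current): list=[3, 37, 4, 8, 9] cursor@4
After 4 (delete_current): list=[3, 37, 8, 9] cursor@8
After 5 (insert_after(99)): list=[3, 37, 8, 99, 9] cursor@8
After 6 (prev): list=[3, 37, 8, 99, 9] cursor@37
After 7 (next): list=[3, 37, 8, 99, 9] cursor@8
After 8 (prev): list=[3, 37, 8, 99, 9] cursor@37
After 9 (insert_after(23)): list=[3, 37, 23, 8, 99, 9] cursor@37
After 10 (insert_after(35)): list=[3, 37, 35, 23, 8, 99, 9] cursor@37

Answer: 37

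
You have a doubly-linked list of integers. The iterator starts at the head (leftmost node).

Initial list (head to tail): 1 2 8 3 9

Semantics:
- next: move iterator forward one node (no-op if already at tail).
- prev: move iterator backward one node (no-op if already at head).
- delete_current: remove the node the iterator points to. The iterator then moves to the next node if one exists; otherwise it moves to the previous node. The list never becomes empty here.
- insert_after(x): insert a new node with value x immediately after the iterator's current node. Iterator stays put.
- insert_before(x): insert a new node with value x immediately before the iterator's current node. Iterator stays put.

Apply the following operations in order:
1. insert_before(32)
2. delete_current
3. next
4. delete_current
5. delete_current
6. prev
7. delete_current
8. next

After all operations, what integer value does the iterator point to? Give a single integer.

After 1 (insert_before(32)): list=[32, 1, 2, 8, 3, 9] cursor@1
After 2 (delete_current): list=[32, 2, 8, 3, 9] cursor@2
After 3 (next): list=[32, 2, 8, 3, 9] cursor@8
After 4 (delete_current): list=[32, 2, 3, 9] cursor@3
After 5 (delete_current): list=[32, 2, 9] cursor@9
After 6 (prev): list=[32, 2, 9] cursor@2
After 7 (delete_current): list=[32, 9] cursor@9
After 8 (next): list=[32, 9] cursor@9

Answer: 9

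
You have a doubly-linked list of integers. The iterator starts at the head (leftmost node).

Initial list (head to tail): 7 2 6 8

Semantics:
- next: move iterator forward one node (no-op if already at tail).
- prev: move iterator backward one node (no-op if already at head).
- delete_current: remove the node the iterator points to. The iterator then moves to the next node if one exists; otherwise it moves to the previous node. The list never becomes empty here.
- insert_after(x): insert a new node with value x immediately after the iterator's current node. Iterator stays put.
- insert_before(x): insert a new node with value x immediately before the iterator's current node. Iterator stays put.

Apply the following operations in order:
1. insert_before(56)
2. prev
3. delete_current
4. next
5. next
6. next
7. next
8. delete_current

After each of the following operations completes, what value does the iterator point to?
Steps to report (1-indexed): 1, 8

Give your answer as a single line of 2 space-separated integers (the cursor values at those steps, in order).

Answer: 7 6

Derivation:
After 1 (insert_before(56)): list=[56, 7, 2, 6, 8] cursor@7
After 2 (prev): list=[56, 7, 2, 6, 8] cursor@56
After 3 (delete_current): list=[7, 2, 6, 8] cursor@7
After 4 (next): list=[7, 2, 6, 8] cursor@2
After 5 (next): list=[7, 2, 6, 8] cursor@6
After 6 (next): list=[7, 2, 6, 8] cursor@8
After 7 (next): list=[7, 2, 6, 8] cursor@8
After 8 (delete_current): list=[7, 2, 6] cursor@6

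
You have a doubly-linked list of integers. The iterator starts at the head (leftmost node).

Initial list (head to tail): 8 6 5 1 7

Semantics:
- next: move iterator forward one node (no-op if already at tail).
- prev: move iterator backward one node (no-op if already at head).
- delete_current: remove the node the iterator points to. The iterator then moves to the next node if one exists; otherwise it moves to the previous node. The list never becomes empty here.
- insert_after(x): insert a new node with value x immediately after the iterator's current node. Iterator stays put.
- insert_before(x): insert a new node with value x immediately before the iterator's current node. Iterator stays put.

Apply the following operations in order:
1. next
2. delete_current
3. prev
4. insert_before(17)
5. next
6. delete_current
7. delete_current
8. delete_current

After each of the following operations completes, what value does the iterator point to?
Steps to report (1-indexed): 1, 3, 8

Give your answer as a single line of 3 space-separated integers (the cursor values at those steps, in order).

After 1 (next): list=[8, 6, 5, 1, 7] cursor@6
After 2 (delete_current): list=[8, 5, 1, 7] cursor@5
After 3 (prev): list=[8, 5, 1, 7] cursor@8
After 4 (insert_before(17)): list=[17, 8, 5, 1, 7] cursor@8
After 5 (next): list=[17, 8, 5, 1, 7] cursor@5
After 6 (delete_current): list=[17, 8, 1, 7] cursor@1
After 7 (delete_current): list=[17, 8, 7] cursor@7
After 8 (delete_current): list=[17, 8] cursor@8

Answer: 6 8 8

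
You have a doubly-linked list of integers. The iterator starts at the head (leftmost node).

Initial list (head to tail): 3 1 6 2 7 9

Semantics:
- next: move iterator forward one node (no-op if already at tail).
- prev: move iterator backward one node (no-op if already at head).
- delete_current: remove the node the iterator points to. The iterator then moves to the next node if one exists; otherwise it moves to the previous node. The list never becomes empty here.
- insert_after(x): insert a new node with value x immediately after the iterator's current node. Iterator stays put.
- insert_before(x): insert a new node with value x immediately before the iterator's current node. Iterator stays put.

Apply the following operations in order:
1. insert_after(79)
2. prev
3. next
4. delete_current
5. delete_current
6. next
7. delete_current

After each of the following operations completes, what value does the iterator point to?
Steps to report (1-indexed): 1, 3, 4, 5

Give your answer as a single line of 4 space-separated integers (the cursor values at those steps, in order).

Answer: 3 79 1 6

Derivation:
After 1 (insert_after(79)): list=[3, 79, 1, 6, 2, 7, 9] cursor@3
After 2 (prev): list=[3, 79, 1, 6, 2, 7, 9] cursor@3
After 3 (next): list=[3, 79, 1, 6, 2, 7, 9] cursor@79
After 4 (delete_current): list=[3, 1, 6, 2, 7, 9] cursor@1
After 5 (delete_current): list=[3, 6, 2, 7, 9] cursor@6
After 6 (next): list=[3, 6, 2, 7, 9] cursor@2
After 7 (delete_current): list=[3, 6, 7, 9] cursor@7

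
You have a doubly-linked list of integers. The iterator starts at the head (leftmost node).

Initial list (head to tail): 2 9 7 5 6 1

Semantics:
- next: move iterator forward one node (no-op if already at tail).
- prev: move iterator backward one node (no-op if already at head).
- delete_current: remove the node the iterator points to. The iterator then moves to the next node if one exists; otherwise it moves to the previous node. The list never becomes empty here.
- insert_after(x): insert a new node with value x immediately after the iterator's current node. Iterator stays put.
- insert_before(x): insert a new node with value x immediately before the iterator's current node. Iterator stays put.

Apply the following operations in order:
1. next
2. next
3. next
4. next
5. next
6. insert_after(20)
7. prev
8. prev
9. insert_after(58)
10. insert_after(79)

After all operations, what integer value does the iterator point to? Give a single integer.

Answer: 5

Derivation:
After 1 (next): list=[2, 9, 7, 5, 6, 1] cursor@9
After 2 (next): list=[2, 9, 7, 5, 6, 1] cursor@7
After 3 (next): list=[2, 9, 7, 5, 6, 1] cursor@5
After 4 (next): list=[2, 9, 7, 5, 6, 1] cursor@6
After 5 (next): list=[2, 9, 7, 5, 6, 1] cursor@1
After 6 (insert_after(20)): list=[2, 9, 7, 5, 6, 1, 20] cursor@1
After 7 (prev): list=[2, 9, 7, 5, 6, 1, 20] cursor@6
After 8 (prev): list=[2, 9, 7, 5, 6, 1, 20] cursor@5
After 9 (insert_after(58)): list=[2, 9, 7, 5, 58, 6, 1, 20] cursor@5
After 10 (insert_after(79)): list=[2, 9, 7, 5, 79, 58, 6, 1, 20] cursor@5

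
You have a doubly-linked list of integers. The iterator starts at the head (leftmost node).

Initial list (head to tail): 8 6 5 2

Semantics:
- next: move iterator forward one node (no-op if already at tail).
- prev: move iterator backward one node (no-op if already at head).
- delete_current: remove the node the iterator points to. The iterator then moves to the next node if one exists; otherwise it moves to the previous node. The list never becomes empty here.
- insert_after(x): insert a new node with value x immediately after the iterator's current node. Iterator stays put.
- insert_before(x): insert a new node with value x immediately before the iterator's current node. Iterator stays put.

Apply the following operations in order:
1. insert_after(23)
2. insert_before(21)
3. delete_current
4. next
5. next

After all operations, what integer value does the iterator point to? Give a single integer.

After 1 (insert_after(23)): list=[8, 23, 6, 5, 2] cursor@8
After 2 (insert_before(21)): list=[21, 8, 23, 6, 5, 2] cursor@8
After 3 (delete_current): list=[21, 23, 6, 5, 2] cursor@23
After 4 (next): list=[21, 23, 6, 5, 2] cursor@6
After 5 (next): list=[21, 23, 6, 5, 2] cursor@5

Answer: 5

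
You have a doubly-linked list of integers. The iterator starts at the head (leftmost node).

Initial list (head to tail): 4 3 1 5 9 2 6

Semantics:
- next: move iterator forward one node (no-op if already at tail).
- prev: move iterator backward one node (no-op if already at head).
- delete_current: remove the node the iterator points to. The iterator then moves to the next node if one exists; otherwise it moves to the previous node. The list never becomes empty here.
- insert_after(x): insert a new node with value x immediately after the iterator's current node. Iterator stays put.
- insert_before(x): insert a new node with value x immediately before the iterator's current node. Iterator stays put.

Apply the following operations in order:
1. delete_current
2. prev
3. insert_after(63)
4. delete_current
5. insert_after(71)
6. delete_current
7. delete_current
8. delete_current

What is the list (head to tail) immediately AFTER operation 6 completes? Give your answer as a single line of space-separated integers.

After 1 (delete_current): list=[3, 1, 5, 9, 2, 6] cursor@3
After 2 (prev): list=[3, 1, 5, 9, 2, 6] cursor@3
After 3 (insert_after(63)): list=[3, 63, 1, 5, 9, 2, 6] cursor@3
After 4 (delete_current): list=[63, 1, 5, 9, 2, 6] cursor@63
After 5 (insert_after(71)): list=[63, 71, 1, 5, 9, 2, 6] cursor@63
After 6 (delete_current): list=[71, 1, 5, 9, 2, 6] cursor@71

Answer: 71 1 5 9 2 6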